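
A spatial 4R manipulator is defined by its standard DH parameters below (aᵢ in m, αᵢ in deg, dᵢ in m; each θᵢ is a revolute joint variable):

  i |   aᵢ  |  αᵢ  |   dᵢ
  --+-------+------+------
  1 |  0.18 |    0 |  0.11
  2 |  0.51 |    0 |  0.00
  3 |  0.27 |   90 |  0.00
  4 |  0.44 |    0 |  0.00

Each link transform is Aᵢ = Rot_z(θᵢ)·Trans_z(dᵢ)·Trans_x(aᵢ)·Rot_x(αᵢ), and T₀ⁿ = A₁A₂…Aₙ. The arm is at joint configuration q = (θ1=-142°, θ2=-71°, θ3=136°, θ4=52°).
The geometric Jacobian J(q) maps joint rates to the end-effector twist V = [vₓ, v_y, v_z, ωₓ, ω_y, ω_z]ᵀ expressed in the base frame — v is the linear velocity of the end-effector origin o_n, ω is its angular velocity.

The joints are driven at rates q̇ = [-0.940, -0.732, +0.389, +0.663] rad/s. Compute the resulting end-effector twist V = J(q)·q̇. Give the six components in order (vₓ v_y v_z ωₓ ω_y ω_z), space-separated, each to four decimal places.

-0.3676 0.9164 0.1796 -0.6460 -0.1491 -1.2830

o_n = [-0.4479, -0.3601, 0.4567]
J₁: ẑ×o_n = [0.3601, -0.4479, 0.0000], ω = ẑ
J2: z=[0.0000, 0.0000, 1.0000] o=[-0.1418, -0.1108, 0.1100] → [0.2493, -0.3060, 0.0000, 0.0000, 0.0000, 1.0000]
J3: z=[0.0000, 0.0000, 1.0000] o=[-0.5696, 0.1669, 0.1100] → [0.5270, 0.1217, -0.0000, 0.0000, 0.0000, 1.0000]
J4: z=[-0.9744, -0.2250, 0.0000] o=[-0.5088, -0.0961, 0.1100] → [-0.0780, 0.3378, 0.2709, -0.9744, -0.2250, 0.0000]
V = J·q̇ = [-0.3676, 0.9164, 0.1796, -0.6460, -0.1491, -1.2830]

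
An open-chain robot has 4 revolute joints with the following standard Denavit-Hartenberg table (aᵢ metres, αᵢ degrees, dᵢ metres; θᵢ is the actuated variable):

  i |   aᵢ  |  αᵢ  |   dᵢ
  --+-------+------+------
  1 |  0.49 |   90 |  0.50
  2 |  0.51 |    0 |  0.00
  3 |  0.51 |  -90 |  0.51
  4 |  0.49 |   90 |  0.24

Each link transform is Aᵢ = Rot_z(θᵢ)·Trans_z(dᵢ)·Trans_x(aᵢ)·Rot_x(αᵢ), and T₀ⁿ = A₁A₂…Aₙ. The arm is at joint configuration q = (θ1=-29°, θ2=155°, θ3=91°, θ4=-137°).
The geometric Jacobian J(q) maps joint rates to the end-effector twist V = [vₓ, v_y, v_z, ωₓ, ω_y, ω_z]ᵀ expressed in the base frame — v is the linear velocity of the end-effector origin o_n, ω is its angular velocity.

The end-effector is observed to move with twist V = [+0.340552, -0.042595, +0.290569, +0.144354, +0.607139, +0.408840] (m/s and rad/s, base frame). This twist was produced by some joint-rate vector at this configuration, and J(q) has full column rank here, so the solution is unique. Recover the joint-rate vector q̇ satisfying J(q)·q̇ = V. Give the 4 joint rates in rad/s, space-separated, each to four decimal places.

o_n = [-0.2471, -0.8282, 0.4794]
J₁: ẑ×o_n = [0.8282, -0.2471, 0.0000], ω = ẑ
J2: z=[-0.4848, -0.8746, 0.0000] o=[0.4286, -0.2376, 0.5000] → [0.0180, -0.0100, -0.3046, -0.4848, -0.8746, 0.0000]
J3: z=[-0.4848, -0.8746, 0.0000] o=[0.0243, -0.0135, 0.7155] → [0.2065, -0.1145, 0.1576, -0.4848, -0.8746, 0.0000]
J4: z=[0.7990, -0.4429, -0.4067] o=[-0.4044, -0.3590, 0.2496] → [-0.2926, -0.2475, -0.3053, 0.7990, -0.4429, -0.4067]
q̇ = J⁺·V = [0.3340, -0.7120, 0.1110, -0.1840]

0.3340 -0.7120 0.1110 -0.1840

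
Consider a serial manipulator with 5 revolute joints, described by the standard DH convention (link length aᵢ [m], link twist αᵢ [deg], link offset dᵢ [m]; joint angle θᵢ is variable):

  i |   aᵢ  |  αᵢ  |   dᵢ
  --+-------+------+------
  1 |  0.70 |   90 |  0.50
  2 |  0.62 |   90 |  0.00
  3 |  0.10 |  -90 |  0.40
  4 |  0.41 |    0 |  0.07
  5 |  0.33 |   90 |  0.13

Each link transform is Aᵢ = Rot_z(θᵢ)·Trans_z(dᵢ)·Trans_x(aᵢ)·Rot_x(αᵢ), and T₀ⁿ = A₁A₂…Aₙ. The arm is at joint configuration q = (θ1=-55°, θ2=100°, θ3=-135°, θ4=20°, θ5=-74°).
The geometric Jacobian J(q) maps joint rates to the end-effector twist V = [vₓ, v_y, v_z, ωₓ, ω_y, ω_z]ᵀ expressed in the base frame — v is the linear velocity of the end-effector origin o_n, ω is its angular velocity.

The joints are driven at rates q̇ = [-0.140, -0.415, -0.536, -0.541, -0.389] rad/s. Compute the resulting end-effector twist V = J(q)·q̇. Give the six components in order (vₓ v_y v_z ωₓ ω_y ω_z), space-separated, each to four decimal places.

-0.0046 -0.8083 -0.3356 -0.4360 0.1997 -0.8807

o_n = [1.1803, -0.6017, 0.8683]
J₁: ẑ×o_n = [0.6017, 1.1803, -0.0000], ω = ẑ
J2: z=[-0.8192, -0.5736, 0.0000] o=[0.4015, -0.5734, 0.5000] → [-0.2113, 0.3017, 0.4699, -0.8192, -0.5736, 0.0000]
J3: z=[0.5649, -0.8067, 0.1736] o=[0.3398, -0.4852, 1.1106] → [0.2157, 0.2828, 0.6123, 0.5649, -0.8067, 0.1736]
J4: z=[0.5088, 0.5062, 0.6964] o=[0.6307, -0.7774, 1.1104] → [-0.2449, 0.5059, -0.1888, 0.5088, 0.5062, 0.6964]
J5: z=[0.5088, 0.5062, 0.6964] o=[0.8374, -0.5113, 0.8665] → [0.0639, 0.2379, -0.2196, 0.5088, 0.5062, 0.6964]
V = J·q̇ = [-0.0046, -0.8083, -0.3356, -0.4360, 0.1997, -0.8807]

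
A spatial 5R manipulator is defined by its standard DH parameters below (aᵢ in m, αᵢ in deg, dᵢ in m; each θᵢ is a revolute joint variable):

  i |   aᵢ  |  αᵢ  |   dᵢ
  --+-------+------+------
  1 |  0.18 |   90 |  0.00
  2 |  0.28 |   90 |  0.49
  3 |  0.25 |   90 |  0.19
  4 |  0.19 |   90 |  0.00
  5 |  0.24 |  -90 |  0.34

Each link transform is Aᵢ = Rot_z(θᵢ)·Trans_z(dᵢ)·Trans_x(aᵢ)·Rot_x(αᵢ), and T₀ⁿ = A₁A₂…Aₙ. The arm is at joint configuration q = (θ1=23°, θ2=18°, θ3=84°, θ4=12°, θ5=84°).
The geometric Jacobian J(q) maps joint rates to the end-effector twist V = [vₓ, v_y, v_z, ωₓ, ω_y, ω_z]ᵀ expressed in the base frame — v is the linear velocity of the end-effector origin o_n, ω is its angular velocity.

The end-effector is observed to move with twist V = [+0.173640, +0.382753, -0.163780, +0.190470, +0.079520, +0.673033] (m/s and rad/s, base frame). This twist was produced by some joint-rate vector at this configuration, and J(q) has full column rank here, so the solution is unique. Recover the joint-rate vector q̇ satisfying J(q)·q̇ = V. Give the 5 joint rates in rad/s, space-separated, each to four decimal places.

0.5150 -0.1020 0.5170 0.2330 0.6170

o_n = [1.0275, -0.6429, 0.2701]
J₁: ẑ×o_n = [0.6429, 1.0275, -0.0000], ω = ẑ
J2: z=[0.3907, -0.9205, 0.0000] o=[0.1657, 0.0703, 0.0000] → [-0.2486, -0.1055, 0.5146, 0.3907, -0.9205, 0.0000]
J3: z=[0.2845, 0.1207, -0.9511] o=[0.6023, -0.2767, 0.0865] → [-0.3261, -0.4566, -0.1555, 0.2845, 0.1207, -0.9511]
J4: z=[0.8298, 0.4658, 0.3073] o=[0.7763, -0.4729, -0.0861] → [0.2182, -0.2184, -0.2580, 0.8298, 0.4658, 0.3073]
J5: z=[-0.1784, -0.3004, 0.9370] o=[0.8768, -0.6310, -0.1177] → [-0.1054, 0.2104, 0.0474, -0.1784, -0.3004, 0.9370]
q̇ = J⁺·V = [0.5150, -0.1020, 0.5170, 0.2330, 0.6170]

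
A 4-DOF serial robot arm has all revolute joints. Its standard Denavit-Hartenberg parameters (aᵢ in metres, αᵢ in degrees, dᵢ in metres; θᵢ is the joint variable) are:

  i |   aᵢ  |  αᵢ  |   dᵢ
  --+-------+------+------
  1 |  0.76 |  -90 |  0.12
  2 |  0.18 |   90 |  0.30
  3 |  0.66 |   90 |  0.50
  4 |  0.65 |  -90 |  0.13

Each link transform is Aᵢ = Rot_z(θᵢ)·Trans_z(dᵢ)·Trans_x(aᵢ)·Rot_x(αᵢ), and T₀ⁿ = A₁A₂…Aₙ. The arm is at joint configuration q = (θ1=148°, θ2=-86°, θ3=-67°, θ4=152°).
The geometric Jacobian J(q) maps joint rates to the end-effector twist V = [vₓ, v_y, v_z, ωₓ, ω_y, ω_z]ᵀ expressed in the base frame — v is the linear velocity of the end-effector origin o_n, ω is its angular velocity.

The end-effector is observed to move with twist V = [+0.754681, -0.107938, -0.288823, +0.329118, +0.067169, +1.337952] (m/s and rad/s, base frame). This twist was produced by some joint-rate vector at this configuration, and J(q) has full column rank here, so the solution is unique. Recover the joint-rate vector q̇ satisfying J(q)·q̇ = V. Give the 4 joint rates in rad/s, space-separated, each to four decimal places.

o_n = [-0.0590, -0.1636, 0.2699]
J₁: ẑ×o_n = [0.1636, -0.0590, 0.0000], ω = ẑ
J2: z=[-0.5299, -0.8480, 0.0000] o=[-0.6445, 0.4027, 0.1200] → [-0.1271, 0.0794, 0.7966, -0.5299, -0.8480, 0.0000]
J3: z=[0.8460, -0.5286, 0.0698] o=[-0.8141, 0.1550, 0.2996] → [0.0379, 0.0778, 0.1297, 0.8460, -0.5286, 0.0698]
J4: z=[0.2615, 0.2973, -0.9183] o=[-0.0845, 0.4154, 0.5917] → [-0.6273, 0.0608, -0.1590, 0.2615, 0.2973, -0.9183]
q̇ = J⁺·V = [0.4480, -0.6010, 0.3050, -0.9460]

0.4480 -0.6010 0.3050 -0.9460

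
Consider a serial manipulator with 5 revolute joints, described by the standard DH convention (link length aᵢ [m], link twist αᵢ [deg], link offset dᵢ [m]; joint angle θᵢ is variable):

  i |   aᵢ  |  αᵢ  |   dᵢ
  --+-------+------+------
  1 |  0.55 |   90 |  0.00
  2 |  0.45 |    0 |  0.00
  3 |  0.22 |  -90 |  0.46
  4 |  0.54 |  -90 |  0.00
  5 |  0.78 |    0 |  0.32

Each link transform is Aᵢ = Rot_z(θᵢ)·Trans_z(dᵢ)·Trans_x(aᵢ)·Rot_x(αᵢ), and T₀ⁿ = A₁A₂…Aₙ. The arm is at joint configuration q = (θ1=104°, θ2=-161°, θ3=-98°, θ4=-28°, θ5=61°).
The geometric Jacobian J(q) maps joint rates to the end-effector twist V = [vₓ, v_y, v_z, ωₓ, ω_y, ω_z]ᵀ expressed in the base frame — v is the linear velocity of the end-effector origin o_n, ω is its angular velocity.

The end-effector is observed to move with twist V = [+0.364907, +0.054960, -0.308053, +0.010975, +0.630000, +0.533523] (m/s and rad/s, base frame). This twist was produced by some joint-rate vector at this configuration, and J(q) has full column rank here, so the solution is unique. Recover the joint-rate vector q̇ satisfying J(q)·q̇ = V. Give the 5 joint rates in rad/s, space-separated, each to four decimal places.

0.3210 0.6170 -0.2800 -0.6380 0.1970

o_n = [0.4528, 0.6992, 1.1429]
J₁: ẑ×o_n = [-0.6992, 0.4528, 0.0000], ω = ẑ
J2: z=[0.9703, 0.2419, 0.0000] o=[-0.1331, 0.5337, 0.0000] → [0.2765, -1.1089, 0.0189, 0.9703, 0.2419, 0.0000]
J3: z=[0.9703, 0.2419, 0.0000] o=[-0.0301, 0.1208, -0.1465] → [0.3119, -1.2511, 0.4443, 0.9703, 0.2419, 0.0000]
J4: z=[0.2375, -0.9525, -0.1908] o=[0.4264, 0.1914, 0.0695] → [-0.9255, -0.2600, 0.1458, 0.2375, -0.9525, -0.1908]
J5: z=[-0.8350, -0.3005, 0.4608] o=[0.6944, 0.1644, 0.5375] → [-0.4284, 0.3942, -0.5191, -0.8350, -0.3005, 0.4608]
q̇ = J⁺·V = [0.3210, 0.6170, -0.2800, -0.6380, 0.1970]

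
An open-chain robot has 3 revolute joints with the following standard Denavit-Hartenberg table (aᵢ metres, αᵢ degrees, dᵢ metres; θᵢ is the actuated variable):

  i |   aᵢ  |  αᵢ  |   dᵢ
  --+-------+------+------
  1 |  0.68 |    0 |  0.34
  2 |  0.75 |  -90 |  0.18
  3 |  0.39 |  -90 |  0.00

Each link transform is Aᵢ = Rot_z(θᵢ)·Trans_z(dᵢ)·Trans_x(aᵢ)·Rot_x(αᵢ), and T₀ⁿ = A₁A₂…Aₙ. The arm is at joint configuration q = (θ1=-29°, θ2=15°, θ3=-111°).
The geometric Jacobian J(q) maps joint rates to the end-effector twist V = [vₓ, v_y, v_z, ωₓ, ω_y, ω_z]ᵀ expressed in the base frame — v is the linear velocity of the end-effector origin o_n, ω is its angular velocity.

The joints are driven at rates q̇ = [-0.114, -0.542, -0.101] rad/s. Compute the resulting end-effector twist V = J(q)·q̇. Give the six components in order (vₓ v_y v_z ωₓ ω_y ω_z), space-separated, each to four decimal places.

-0.1701 -0.4473 -0.0141 -0.0244 -0.0980 -0.6560

o_n = [1.1869, -0.4773, 0.8841]
J₁: ẑ×o_n = [0.4773, 1.1869, -0.0000], ω = ẑ
J2: z=[0.0000, 0.0000, 1.0000] o=[0.5947, -0.3297, 0.3400] → [0.1476, 0.5921, -0.0000, 0.0000, 0.0000, 1.0000]
J3: z=[0.2419, 0.9703, 0.0000] o=[1.3225, -0.5111, 0.5200] → [0.3533, -0.0881, 0.1398, 0.2419, 0.9703, 0.0000]
V = J·q̇ = [-0.1701, -0.4473, -0.0141, -0.0244, -0.0980, -0.6560]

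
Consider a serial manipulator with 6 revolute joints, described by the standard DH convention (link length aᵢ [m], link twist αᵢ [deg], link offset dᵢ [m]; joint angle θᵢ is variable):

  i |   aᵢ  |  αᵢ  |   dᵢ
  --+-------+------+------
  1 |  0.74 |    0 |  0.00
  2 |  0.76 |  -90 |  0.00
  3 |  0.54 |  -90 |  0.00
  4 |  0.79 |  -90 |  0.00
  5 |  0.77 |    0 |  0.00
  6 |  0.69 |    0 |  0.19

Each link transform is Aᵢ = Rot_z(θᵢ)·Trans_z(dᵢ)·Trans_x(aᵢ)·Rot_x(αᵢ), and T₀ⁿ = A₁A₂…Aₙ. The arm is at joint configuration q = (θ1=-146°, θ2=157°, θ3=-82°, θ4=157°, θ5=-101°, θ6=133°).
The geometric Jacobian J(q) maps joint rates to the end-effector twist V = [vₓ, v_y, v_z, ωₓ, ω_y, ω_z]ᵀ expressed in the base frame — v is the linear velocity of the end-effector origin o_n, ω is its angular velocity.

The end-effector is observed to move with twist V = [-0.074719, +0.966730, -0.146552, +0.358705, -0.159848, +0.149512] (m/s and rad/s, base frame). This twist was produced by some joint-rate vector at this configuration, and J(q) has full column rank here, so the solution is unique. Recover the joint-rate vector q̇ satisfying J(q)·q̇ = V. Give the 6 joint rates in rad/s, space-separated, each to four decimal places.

-0.5230 0.7840 -0.3800 0.3340 0.3200 -0.1520

o_n = [0.4792, -0.5121, -0.7127]
J₁: ẑ×o_n = [0.5121, 0.4792, -0.0000], ω = ẑ
J2: z=[0.0000, 0.0000, 1.0000] o=[-0.6135, -0.4138, 0.0000] → [0.0983, 1.0927, -0.0000, 0.0000, 0.0000, 1.0000]
J3: z=[-0.1908, 0.9816, 0.0000] o=[0.1325, -0.2688, 0.0000] → [-0.6996, -0.1360, -0.2939, -0.1908, 0.9816, 0.0000]
J4: z=[0.9721, 0.1890, -0.1392] o=[0.2063, -0.2544, 0.5347] → [-0.2716, 1.1746, -0.3020, 0.9721, 0.1890, -0.1392]
J5: z=[-0.2290, 0.8932, -0.3869] o=[0.1659, -0.5768, -0.1854] → [-0.4460, -0.2420, -0.2947, -0.2290, 0.8932, -0.3869]
J6: z=[-0.2290, 0.8932, -0.3869] o=[0.9081, -0.3740, -0.1566] → [-0.5501, 0.0386, 0.4147, -0.2290, 0.8932, -0.3869]
q̇ = J⁺·V = [-0.5230, 0.7840, -0.3800, 0.3340, 0.3200, -0.1520]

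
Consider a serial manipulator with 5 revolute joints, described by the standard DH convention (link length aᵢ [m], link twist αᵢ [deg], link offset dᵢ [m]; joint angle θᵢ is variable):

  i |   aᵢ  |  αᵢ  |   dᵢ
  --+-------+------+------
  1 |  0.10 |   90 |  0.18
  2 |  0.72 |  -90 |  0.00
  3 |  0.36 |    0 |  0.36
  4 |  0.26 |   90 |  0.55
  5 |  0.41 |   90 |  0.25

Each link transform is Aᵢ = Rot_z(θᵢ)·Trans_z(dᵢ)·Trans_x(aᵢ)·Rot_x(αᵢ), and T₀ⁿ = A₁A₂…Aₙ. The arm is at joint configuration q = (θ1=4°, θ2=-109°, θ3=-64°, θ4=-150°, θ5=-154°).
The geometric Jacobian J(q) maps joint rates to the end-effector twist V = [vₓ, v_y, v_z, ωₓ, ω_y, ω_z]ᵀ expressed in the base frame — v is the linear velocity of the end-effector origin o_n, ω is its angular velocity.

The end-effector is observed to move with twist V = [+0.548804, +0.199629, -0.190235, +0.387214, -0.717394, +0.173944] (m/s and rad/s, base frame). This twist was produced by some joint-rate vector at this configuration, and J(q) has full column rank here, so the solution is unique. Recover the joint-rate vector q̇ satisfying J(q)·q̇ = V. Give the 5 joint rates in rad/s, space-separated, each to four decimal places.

0.0360 0.3870 0.7970 -0.5240 -0.4290

o_n = [0.4412, -0.1466, -1.1050]
J₁: ẑ×o_n = [0.1466, 0.4412, -0.0000], ω = ẑ
J2: z=[0.0698, -0.9976, 0.0000] o=[0.0998, 0.0070, 0.1800] → [1.2818, 0.0896, 0.3299, 0.0698, -0.9976, 0.0000]
J3: z=[0.9432, 0.0660, -0.3256] o=[-0.1341, -0.0094, -0.5008] → [-0.0845, 0.3826, -0.1673, 0.9432, 0.0660, -0.3256]
J4: z=[0.9432, 0.0660, -0.3256] o=[0.1768, -0.3120, -0.7672] → [0.0316, 0.2325, 0.1386, 0.9432, 0.0660, -0.3256]
J5: z=[-0.2394, 0.8143, -0.5287] o=[0.7554, -0.1258, -0.7424] → [-0.3062, 0.0793, 0.2609, -0.2394, 0.8143, -0.5287]
q̇ = J⁺·V = [0.0360, 0.3870, 0.7970, -0.5240, -0.4290]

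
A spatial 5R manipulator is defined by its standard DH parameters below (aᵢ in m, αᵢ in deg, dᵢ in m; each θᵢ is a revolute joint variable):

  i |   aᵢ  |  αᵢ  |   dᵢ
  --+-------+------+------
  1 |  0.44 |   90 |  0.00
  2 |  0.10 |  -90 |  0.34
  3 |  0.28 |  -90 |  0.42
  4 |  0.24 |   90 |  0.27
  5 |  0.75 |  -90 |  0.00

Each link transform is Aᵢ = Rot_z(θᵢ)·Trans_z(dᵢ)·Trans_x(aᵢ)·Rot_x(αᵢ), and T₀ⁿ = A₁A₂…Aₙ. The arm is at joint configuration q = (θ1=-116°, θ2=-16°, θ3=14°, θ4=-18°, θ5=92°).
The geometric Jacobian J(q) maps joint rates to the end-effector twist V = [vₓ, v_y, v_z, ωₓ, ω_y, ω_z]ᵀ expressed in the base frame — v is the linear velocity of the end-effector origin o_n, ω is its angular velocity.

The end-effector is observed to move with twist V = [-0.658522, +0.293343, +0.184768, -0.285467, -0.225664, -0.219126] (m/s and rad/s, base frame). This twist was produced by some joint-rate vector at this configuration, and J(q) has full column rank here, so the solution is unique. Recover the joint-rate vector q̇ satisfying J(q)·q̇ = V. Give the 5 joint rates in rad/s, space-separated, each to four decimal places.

o_n = [0.3012, -1.1303, 0.3784]
J₁: ẑ×o_n = [1.1303, 0.3012, -0.0000], ω = ẑ
J2: z=[-0.8988, 0.4384, 0.0000] o=[-0.1929, -0.3955, 0.0000] → [0.1659, 0.3401, 0.4438, -0.8988, 0.4384, 0.0000]
J3: z=[-0.1208, -0.2477, 0.9613] o=[-0.5406, -0.3328, -0.0276] → [0.6660, 0.8583, 0.3049, -0.1208, -0.2477, 0.9613]
J4: z=[0.9740, -0.2163, 0.0667] o=[-0.6450, -0.7013, 0.3013] → [0.0119, -0.0120, -0.2132, 0.9740, -0.2163, 0.0667]
J5: z=[-0.0558, 0.0562, 0.9969] o=[-0.4346, -0.9936, 0.3295] → [0.1390, 0.7362, -0.0337, -0.0558, 0.0562, 0.9969]
q̇ = J⁺·V = [-0.9820, -0.3490, 0.7600, -0.5170, 0.0670]

-0.9820 -0.3490 0.7600 -0.5170 0.0670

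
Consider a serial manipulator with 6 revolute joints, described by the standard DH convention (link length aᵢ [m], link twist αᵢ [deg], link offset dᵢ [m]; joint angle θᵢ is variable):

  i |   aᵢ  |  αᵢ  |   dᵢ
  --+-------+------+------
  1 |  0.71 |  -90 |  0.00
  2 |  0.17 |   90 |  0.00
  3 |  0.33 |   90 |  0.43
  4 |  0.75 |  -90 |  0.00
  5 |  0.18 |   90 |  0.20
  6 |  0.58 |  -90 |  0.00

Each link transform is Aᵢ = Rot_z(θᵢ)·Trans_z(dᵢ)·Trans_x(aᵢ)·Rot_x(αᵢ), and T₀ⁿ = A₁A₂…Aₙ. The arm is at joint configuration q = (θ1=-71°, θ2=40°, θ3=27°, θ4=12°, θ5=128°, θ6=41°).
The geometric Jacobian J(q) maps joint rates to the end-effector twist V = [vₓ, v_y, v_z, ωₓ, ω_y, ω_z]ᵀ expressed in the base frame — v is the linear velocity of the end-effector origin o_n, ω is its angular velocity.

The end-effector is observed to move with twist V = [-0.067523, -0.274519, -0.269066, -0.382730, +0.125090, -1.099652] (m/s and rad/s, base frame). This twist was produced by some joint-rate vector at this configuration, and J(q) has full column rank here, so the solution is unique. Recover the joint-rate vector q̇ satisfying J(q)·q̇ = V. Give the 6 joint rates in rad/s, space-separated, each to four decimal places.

o_n = [1.2254, -1.4304, 0.5291]
J₁: ẑ×o_n = [1.4304, 1.2254, -0.0000], ω = ẑ
J2: z=[0.9455, 0.3256, 0.0000] o=[0.2312, -0.6713, 0.0000] → [0.1722, -0.5002, -1.0414, 0.9455, 0.3256, 0.0000]
J3: z=[0.2093, -0.6078, 0.7660] o=[0.2736, -0.7945, -0.1093] → [0.0992, 0.5955, 0.4454, 0.2093, -0.6078, 0.7660]
J4: z=[-0.7292, -0.6189, -0.2918] o=[0.5785, -1.2200, 0.0311] → [-0.3696, 0.1744, 0.5538, -0.7292, -0.6189, -0.2918]
J5: z=[0.0692, -0.4910, 0.8684] o=[1.0891, -1.6798, -0.2696] → [-0.6087, 0.0630, 0.0842, 0.0692, -0.4910, 0.8684]
J6: z=[0.9854, -0.1020, -0.1363] o=[1.1309, -1.6223, -0.0101] → [-0.0289, -0.5441, 0.1987, 0.9854, -0.1020, -0.1363]
q̇ = J⁺·V = [-0.3880, 0.5540, 0.3030, 0.6210, -0.9500, -0.4580]

-0.3880 0.5540 0.3030 0.6210 -0.9500 -0.4580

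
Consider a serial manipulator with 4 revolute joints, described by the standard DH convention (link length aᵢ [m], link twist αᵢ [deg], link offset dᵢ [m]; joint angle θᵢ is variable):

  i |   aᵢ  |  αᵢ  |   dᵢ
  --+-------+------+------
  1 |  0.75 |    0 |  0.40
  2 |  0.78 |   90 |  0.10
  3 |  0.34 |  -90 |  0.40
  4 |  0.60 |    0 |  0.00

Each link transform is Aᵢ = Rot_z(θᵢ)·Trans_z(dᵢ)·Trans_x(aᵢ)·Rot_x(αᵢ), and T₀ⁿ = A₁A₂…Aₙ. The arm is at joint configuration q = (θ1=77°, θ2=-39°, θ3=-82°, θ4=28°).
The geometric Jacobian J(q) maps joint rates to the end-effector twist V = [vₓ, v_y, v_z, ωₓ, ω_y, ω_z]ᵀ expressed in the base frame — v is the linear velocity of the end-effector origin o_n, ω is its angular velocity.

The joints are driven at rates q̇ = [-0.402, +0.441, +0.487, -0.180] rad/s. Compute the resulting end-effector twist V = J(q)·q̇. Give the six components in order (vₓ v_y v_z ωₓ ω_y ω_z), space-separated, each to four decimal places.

0.6706 0.1502 0.0087 0.1594 -0.4935 0.0139

o_n = [0.9516, 1.1923, -0.3613]
J₁: ẑ×o_n = [-1.1923, 0.9516, 0.0000], ω = ẑ
J2: z=[0.0000, 0.0000, 1.0000] o=[0.1687, 0.7308, 0.4000] → [-0.4615, 0.7829, 0.0000, 0.0000, 0.0000, 1.0000]
J3: z=[0.6157, -0.7880, 0.0000] o=[0.7834, 1.2110, 0.5000] → [0.6787, 0.5303, 0.1210, 0.6157, -0.7880, 0.0000]
J4: z=[0.7803, 0.6097, 0.1392] o=[1.0669, 0.9249, 0.1633] → [-0.3571, 0.3933, 0.2789, 0.7803, 0.6097, 0.1392]
V = J·q̇ = [0.6706, 0.1502, 0.0087, 0.1594, -0.4935, 0.0139]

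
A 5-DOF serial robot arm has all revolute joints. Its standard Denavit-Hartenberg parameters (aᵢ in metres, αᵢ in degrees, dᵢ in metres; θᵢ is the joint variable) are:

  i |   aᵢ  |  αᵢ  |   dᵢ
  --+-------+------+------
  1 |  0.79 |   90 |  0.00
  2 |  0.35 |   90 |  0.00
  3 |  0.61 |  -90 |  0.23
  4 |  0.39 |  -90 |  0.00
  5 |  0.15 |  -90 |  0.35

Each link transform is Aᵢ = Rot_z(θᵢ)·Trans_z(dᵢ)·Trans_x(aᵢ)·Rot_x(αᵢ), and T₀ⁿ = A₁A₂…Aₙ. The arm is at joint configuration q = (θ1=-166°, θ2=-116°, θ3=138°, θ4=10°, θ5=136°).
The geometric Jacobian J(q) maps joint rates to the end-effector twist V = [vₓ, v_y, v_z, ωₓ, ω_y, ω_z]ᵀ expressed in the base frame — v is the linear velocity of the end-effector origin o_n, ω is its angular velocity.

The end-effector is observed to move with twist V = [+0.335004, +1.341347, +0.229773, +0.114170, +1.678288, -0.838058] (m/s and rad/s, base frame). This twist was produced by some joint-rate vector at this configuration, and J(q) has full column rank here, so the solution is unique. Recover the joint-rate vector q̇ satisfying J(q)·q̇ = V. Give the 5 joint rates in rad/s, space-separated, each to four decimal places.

-0.6160 0.9080 -0.4660 -0.8000 -0.8460

o_n = [-1.1448, 0.3647, 0.1034]
J₁: ẑ×o_n = [-0.3647, -1.1448, 0.0000], ω = ẑ
J2: z=[-0.2419, 0.9703, 0.0000] o=[-0.7665, -0.1911, 0.0000] → [0.1003, 0.0250, 0.2325, -0.2419, 0.9703, 0.0000]
J3: z=[0.8721, 0.2174, 0.4384] o=[-0.6177, -0.1540, -0.3146] → [-0.1365, -0.5956, 0.5670, 0.8721, 0.2174, 0.4384]
J4: z=[-0.1048, -0.7920, 0.6014] o=[-0.7086, 0.2440, 0.1937] → [-0.0011, -0.2718, -0.3581, -0.1048, -0.7920, 0.6014]
J5: z=[-0.7758, -0.3132, -0.5477] o=[-0.9513, 0.4483, 0.4205] → [0.0535, -0.1401, 0.0043, -0.7758, -0.3132, -0.5477]
q̇ = J⁺·V = [-0.6160, 0.9080, -0.4660, -0.8000, -0.8460]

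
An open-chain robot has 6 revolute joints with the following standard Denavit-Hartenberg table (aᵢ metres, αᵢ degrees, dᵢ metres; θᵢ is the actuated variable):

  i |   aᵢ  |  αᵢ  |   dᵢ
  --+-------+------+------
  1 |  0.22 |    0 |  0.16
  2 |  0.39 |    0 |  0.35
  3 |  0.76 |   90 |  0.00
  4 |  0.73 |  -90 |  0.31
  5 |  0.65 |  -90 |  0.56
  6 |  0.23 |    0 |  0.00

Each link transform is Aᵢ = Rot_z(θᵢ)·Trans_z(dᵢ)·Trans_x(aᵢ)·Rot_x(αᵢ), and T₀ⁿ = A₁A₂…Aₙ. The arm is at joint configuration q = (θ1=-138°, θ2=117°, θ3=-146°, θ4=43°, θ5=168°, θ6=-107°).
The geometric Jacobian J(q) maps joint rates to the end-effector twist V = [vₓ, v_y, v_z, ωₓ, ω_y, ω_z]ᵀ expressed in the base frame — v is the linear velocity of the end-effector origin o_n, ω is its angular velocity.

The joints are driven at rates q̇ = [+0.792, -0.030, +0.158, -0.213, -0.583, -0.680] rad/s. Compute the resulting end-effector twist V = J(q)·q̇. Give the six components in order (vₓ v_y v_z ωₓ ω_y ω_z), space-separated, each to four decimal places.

o_n = [-0.1781, -0.1806, 1.1895]
J₁: ẑ×o_n = [0.1806, -0.1781, 0.0000], ω = ẑ
J2: z=[0.0000, 0.0000, 1.0000] o=[-0.1635, -0.1472, 0.1600] → [0.0334, -0.0146, 0.0000, 0.0000, 0.0000, 1.0000]
J3: z=[0.0000, 0.0000, 1.0000] o=[0.2006, -0.2870, 0.5100] → [-0.1064, -0.3787, 0.0000, 0.0000, 0.0000, 1.0000]
J4: z=[-0.2250, 0.9744, 0.0000] o=[-0.5399, -0.4579, 0.5100] → [0.6621, 0.1529, -0.4149, -0.2250, 0.9744, 0.0000]
J5: z=[0.6645, 0.1534, 0.7314] o=[-1.1299, -0.2760, 1.0079] → [-0.0419, 0.5753, -0.0826, 0.6645, 0.1534, 0.7314]
J6: z=[-0.0719, 0.9873, -0.1418] o=[-0.2743, -0.2171, 0.9838] → [0.2083, 0.0012, -0.0975, -0.0719, 0.9873, -0.1418]
V = J·q̇ = [-0.1330, -0.5692, 0.2029, -0.2906, -0.9683, 0.5900]

-0.1330 -0.5692 0.2029 -0.2906 -0.9683 0.5900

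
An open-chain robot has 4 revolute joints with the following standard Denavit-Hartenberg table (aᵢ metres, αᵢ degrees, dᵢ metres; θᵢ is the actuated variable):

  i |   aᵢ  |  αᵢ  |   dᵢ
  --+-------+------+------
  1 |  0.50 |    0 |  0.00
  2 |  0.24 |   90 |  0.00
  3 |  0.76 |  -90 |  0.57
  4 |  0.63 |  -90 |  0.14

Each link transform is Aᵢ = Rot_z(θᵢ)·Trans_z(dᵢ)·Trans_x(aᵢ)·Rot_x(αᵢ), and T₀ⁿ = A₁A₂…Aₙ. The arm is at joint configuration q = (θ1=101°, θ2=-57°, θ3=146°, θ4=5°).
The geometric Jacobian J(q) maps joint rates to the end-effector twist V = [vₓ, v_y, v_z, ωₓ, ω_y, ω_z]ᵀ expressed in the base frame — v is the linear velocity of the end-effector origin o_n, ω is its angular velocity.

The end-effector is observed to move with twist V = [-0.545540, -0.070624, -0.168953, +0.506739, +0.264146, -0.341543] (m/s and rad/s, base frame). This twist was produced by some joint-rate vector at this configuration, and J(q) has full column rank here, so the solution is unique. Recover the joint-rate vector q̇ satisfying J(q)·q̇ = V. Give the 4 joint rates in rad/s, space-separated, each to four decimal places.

o_n = [-0.4488, -0.5665, 0.6599]
J₁: ẑ×o_n = [0.5665, -0.4488, 0.0000], ω = ẑ
J2: z=[0.0000, 0.0000, 1.0000] o=[-0.0954, 0.4908, 0.0000] → [1.0573, -0.3534, 0.0000, 0.0000, 0.0000, 1.0000]
J3: z=[0.6947, -0.7193, 0.0000] o=[0.0772, 0.6575, 0.0000] → [-0.4747, -0.4584, -1.2287, 0.6947, -0.7193, 0.0000]
J4: z=[-0.4022, -0.3884, -0.8290] o=[0.0200, -0.1902, 0.4250] → [-0.4032, 0.4831, -0.0307, -0.4022, -0.3884, -0.8290]
q̇ = J⁺·V = [-0.7260, -0.4280, 0.1620, -0.9800]

-0.7260 -0.4280 0.1620 -0.9800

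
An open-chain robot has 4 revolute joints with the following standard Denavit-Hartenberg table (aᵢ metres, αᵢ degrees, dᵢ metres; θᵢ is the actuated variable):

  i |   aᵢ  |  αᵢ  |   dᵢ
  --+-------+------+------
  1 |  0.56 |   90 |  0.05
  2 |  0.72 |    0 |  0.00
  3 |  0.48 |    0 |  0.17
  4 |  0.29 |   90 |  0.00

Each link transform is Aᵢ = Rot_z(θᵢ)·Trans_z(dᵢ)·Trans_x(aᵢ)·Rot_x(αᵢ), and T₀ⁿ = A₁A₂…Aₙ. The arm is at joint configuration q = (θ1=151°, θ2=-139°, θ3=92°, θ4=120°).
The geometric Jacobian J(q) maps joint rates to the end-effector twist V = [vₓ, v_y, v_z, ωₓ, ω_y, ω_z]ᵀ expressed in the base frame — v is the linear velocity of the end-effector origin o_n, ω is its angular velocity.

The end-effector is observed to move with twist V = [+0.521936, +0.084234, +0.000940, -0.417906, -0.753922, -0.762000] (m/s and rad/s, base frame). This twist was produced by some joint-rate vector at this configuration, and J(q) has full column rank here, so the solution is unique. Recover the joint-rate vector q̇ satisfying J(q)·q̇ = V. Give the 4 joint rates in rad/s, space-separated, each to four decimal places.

-0.7620 -0.5730 -0.1520 -0.1370

o_n = [-0.2926, 0.3566, -0.4961]
J₁: ẑ×o_n = [-0.3566, -0.2926, 0.0000], ω = ẑ
J2: z=[0.4848, 0.8746, 0.0000] o=[-0.4898, 0.2715, 0.0500] → [-0.4776, 0.2647, -0.1312, 0.4848, 0.8746, 0.0000]
J3: z=[0.4848, 0.8746, 0.0000] o=[-0.0145, 0.0081, -0.4224] → [-0.0645, 0.0357, 0.4121, 0.4848, 0.8746, 0.0000]
J4: z=[0.4848, 0.8746, 0.0000] o=[-0.2184, 0.3154, -0.7734] → [0.2426, -0.1345, 0.0848, 0.4848, 0.8746, 0.0000]
q̇ = J⁺·V = [-0.7620, -0.5730, -0.1520, -0.1370]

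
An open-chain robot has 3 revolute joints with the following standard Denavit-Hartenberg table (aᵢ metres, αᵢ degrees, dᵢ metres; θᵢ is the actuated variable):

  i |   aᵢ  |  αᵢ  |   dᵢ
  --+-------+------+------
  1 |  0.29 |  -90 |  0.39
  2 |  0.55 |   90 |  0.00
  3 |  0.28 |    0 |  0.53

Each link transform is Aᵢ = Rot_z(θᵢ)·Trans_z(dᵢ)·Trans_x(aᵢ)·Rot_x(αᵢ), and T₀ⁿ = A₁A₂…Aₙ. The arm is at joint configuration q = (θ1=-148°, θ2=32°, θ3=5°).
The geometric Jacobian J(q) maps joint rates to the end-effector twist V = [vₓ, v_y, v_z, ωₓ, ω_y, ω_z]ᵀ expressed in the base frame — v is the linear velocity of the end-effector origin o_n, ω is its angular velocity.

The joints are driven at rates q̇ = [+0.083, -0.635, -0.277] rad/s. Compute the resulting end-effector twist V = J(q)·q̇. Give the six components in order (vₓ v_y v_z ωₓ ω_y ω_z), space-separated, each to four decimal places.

o_n = [-1.0673, -0.6957, 0.4002]
J₁: ẑ×o_n = [0.6957, -1.0673, 0.0000], ω = ẑ
J2: z=[0.5299, -0.8480, 0.0000] o=[-0.2459, -0.1537, 0.3900] → [-0.0086, -0.0054, -0.9838, 0.5299, -0.8480, 0.0000]
J3: z=[-0.4494, -0.2808, 0.8480] o=[-0.6415, -0.4008, 0.0985] → [0.1654, -0.2256, 0.0129, -0.4494, -0.2808, 0.8480]
V = J·q̇ = [0.0174, -0.0227, 0.6212, -0.2120, 0.6163, -0.1519]

0.0174 -0.0227 0.6212 -0.2120 0.6163 -0.1519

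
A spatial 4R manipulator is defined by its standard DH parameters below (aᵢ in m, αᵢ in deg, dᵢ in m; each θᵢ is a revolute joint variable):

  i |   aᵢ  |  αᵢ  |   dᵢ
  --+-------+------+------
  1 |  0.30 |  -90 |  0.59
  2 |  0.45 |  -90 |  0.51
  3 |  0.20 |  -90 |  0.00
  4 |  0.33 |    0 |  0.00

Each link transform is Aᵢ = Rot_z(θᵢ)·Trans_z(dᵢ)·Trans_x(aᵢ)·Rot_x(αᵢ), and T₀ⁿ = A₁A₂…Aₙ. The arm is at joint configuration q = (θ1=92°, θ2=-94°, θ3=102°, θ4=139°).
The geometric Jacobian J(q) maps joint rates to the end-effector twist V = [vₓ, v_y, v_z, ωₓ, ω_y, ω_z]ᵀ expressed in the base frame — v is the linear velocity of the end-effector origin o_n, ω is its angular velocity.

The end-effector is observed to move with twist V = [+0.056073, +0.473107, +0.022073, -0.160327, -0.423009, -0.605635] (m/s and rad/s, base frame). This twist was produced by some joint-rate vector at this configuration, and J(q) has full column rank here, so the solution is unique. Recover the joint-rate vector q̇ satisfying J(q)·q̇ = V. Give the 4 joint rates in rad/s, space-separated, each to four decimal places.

o_n = [-0.5595, 0.0324, 1.0340]
J₁: ẑ×o_n = [-0.0324, -0.5595, 0.0000], ω = ẑ
J2: z=[-0.9994, -0.0349, 0.0000] o=[-0.0105, 0.2998, 0.5900] → [-0.0155, 0.4437, 0.2481, -0.9994, -0.0349, 0.0000]
J3: z=[-0.0348, 0.9970, 0.0698] o=[-0.5191, 0.2506, 1.0389] → [0.0103, -0.0030, 0.0479, -0.0348, 0.9970, 0.0698]
J4: z=[-0.2102, 0.0609, -0.9758] o=[-0.3237, 0.2604, 0.9974] → [-0.2202, 0.2378, 0.0623, -0.2102, 0.0609, -0.9758]
q̇ = J⁺·V = [-0.7510, 0.2120, -0.4060, -0.1780]

-0.7510 0.2120 -0.4060 -0.1780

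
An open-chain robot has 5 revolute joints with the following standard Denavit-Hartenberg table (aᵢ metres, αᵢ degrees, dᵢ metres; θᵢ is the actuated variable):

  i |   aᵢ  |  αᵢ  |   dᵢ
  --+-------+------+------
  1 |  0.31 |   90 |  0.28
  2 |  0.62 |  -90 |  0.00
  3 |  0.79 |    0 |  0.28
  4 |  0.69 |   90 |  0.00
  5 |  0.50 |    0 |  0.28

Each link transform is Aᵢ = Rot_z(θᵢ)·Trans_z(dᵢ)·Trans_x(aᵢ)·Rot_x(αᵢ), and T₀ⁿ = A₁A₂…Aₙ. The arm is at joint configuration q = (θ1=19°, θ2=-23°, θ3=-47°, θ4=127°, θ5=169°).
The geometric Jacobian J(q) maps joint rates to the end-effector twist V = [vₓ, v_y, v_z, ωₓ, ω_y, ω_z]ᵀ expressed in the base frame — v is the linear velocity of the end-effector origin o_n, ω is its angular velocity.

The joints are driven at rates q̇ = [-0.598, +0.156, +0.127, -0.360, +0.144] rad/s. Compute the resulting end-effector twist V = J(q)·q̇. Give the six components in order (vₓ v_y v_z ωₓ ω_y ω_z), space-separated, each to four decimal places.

0.2139 -1.0889 0.1276 0.0963 -0.1583 -0.8679

o_n = [1.8505, 0.1822, 0.0515]
J₁: ẑ×o_n = [-0.1822, 1.8505, 0.0000], ω = ẑ
J2: z=[0.3256, -0.9455, 0.0000] o=[0.2931, 0.1009, 0.2800] → [0.2160, 0.0744, 1.4990, 0.3256, -0.9455, 0.0000]
J3: z=[0.3694, 0.1272, 0.9205] o=[0.8327, 0.2867, 0.0377] → [0.0980, 0.9318, -0.1681, 0.3694, 0.1272, 0.9205]
J4: z=[0.3694, 0.1272, 0.9205] o=[1.5932, -0.0625, 0.0850] → [-0.2294, 0.2492, 0.0576, 0.3694, 0.1272, 0.9205]
J5: z=[0.9137, 0.1309, -0.3848] o=[1.4763, 0.6159, 0.0382] → [-0.1652, -0.1562, -0.4453, 0.9137, 0.1309, -0.3848]
V = J·q̇ = [0.2139, -1.0889, 0.1276, 0.0963, -0.1583, -0.8679]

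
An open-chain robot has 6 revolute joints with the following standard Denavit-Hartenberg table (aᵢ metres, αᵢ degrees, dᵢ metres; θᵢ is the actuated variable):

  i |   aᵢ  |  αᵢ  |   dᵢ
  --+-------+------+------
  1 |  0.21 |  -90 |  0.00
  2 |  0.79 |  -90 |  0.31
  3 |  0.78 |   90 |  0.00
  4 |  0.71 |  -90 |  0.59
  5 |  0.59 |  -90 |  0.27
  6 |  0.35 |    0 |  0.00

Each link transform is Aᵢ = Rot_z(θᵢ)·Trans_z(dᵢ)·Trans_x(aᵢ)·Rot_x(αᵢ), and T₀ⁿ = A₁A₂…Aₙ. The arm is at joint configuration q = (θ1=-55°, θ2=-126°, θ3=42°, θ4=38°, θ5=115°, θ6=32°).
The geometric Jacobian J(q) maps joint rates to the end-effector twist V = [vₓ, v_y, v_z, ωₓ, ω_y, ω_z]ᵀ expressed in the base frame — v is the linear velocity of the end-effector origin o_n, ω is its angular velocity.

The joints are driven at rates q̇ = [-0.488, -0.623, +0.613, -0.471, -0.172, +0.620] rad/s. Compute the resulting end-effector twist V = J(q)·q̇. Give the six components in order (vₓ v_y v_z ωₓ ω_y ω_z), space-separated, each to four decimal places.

-0.9322 0.6195 -0.5982 -0.2603 -0.5921 -0.7264

o_n = [-0.6395, 0.0195, 1.2804]
J₁: ẑ×o_n = [-0.0195, -0.6395, 0.0000], ω = ẑ
J2: z=[0.8192, 0.5736, 0.0000] o=[0.1205, -0.1720, 0.0000] → [0.7344, -1.0488, 0.5928, 0.8192, 0.5736, 0.0000]
J3: z=[0.4640, -0.6627, 0.5878] o=[0.1080, 0.3862, 0.6391] → [-0.2094, -0.7370, -0.6656, 0.4640, -0.6627, 0.5878]
J4: z=[0.3832, 0.7484, 0.5413] o=[-0.5149, 0.3659, 1.1081] → [0.3165, -0.1335, -0.0394, 0.3832, 0.7484, 0.5413]
J5: z=[0.8574, -0.5062, 0.0930] o=[-0.5329, 0.5032, 2.0208] → [0.4198, 0.6249, -0.4687, 0.8574, -0.5062, 0.0930]
J6: z=[0.4734, 0.7046, -0.5286] o=[-0.4206, 0.0732, 1.5481] → [-0.2170, 0.2425, 0.1289, 0.4734, 0.7046, -0.5286]
V = J·q̇ = [-0.9322, 0.6195, -0.5982, -0.2603, -0.5921, -0.7264]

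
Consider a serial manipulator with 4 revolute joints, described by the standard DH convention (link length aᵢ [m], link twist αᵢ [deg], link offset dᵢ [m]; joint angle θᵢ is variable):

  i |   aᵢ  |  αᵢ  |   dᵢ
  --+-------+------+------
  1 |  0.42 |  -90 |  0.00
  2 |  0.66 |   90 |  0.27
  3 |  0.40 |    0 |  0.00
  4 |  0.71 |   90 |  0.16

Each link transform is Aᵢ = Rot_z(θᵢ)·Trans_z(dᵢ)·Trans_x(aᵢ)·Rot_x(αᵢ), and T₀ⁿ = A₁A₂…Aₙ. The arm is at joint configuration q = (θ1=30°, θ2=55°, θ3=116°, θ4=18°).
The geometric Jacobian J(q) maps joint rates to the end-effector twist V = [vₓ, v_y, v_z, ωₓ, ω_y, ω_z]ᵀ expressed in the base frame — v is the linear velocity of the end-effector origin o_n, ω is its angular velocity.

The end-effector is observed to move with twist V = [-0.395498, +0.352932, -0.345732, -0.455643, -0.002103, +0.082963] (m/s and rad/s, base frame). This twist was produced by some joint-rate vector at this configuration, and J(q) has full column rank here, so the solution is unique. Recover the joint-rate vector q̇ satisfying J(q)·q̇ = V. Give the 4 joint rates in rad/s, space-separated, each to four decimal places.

o_n = [-0.0971, 1.2606, 0.0988]
J₁: ẑ×o_n = [-1.2606, -0.0971, 0.0000], ω = ẑ
J2: z=[-0.5000, 0.8660, 0.0000] o=[0.3637, 0.2100, 0.0000] → [0.0855, 0.0494, -0.1262, -0.5000, 0.8660, 0.0000]
J3: z=[0.7094, 0.4096, 0.5736] o=[0.5566, 0.6331, -0.5406] → [-0.0980, -0.8286, 0.7129, 0.7094, 0.4096, 0.5736]
J4: z=[0.7094, 0.4096, 0.5736] o=[0.2897, 0.8942, -0.3970] → [-0.0071, -0.5736, 0.4184, 0.7094, 0.4096, 0.5736]
q̇ = J⁺·V = [0.3600, 0.2260, -0.3910, -0.0920]

0.3600 0.2260 -0.3910 -0.0920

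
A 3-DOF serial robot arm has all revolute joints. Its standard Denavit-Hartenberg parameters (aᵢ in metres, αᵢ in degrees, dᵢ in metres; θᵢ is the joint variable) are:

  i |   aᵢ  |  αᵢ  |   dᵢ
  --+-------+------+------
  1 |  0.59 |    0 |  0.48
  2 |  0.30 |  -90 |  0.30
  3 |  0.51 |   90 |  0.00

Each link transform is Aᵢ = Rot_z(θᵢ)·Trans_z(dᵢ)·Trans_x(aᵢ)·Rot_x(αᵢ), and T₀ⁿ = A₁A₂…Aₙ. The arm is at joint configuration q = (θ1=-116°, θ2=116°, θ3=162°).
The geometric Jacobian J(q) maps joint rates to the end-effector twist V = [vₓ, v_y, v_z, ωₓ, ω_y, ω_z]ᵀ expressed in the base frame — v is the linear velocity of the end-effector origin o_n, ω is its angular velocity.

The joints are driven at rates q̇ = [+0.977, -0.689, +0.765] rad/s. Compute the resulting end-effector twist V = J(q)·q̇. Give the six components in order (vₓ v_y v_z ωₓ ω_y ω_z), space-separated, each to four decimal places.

o_n = [-0.4437, -0.5303, 0.6224]
J₁: ẑ×o_n = [0.5303, -0.4437, 0.0000], ω = ẑ
J2: z=[0.0000, 0.0000, 1.0000] o=[-0.2586, -0.5303, 0.4800] → [0.0000, -0.1850, 0.0000, 0.0000, 0.0000, 1.0000]
J3: z=[0.0000, 1.0000, 0.0000] o=[0.0414, -0.5303, 0.7800] → [-0.1576, -0.0000, 0.4850, 0.0000, 1.0000, 0.0000]
V = J·q̇ = [0.3975, -0.3060, 0.3711, 0.0000, 0.7650, 0.2880]

0.3975 -0.3060 0.3711 0.0000 0.7650 0.2880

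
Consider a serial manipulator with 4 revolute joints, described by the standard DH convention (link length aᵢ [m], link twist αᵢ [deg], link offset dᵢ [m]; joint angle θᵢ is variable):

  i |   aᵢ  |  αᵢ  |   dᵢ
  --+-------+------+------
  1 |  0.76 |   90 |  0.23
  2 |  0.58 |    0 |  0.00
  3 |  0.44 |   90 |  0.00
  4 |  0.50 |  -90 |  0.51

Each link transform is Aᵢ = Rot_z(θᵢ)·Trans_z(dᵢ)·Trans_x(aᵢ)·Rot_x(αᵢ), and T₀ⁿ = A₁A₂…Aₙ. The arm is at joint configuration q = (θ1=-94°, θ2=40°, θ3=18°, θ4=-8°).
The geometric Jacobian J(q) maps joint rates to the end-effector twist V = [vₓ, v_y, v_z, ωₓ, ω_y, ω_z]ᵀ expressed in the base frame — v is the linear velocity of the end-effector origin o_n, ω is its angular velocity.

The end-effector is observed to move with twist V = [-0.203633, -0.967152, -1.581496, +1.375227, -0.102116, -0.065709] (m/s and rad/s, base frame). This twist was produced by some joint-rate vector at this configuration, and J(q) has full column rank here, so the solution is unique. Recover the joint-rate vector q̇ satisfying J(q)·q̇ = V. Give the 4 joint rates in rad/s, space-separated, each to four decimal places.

o_n = [-0.0793, -2.1320, 1.1256]
J₁: ẑ×o_n = [2.1320, -0.0793, 0.0000], ω = ẑ
J2: z=[-0.9976, 0.0698, 0.0000] o=[-0.0530, -0.7581, 0.2300] → [0.0625, 0.8934, 1.3724, -0.9976, 0.0698, 0.0000]
J3: z=[-0.9976, 0.0698, 0.0000] o=[-0.0840, -1.2014, 0.6028] → [0.0365, 0.5215, 0.9281, -0.9976, 0.0698, 0.0000]
J4: z=[-0.0592, -0.8460, -0.5299] o=[-0.1003, -1.4340, 0.9760] → [-0.4965, -0.0022, 0.0590, -0.0592, -0.8460, -0.5299]
q̇ = J⁺·V = [-0.0620, -0.6800, -0.6990, 0.0070]

-0.0620 -0.6800 -0.6990 0.0070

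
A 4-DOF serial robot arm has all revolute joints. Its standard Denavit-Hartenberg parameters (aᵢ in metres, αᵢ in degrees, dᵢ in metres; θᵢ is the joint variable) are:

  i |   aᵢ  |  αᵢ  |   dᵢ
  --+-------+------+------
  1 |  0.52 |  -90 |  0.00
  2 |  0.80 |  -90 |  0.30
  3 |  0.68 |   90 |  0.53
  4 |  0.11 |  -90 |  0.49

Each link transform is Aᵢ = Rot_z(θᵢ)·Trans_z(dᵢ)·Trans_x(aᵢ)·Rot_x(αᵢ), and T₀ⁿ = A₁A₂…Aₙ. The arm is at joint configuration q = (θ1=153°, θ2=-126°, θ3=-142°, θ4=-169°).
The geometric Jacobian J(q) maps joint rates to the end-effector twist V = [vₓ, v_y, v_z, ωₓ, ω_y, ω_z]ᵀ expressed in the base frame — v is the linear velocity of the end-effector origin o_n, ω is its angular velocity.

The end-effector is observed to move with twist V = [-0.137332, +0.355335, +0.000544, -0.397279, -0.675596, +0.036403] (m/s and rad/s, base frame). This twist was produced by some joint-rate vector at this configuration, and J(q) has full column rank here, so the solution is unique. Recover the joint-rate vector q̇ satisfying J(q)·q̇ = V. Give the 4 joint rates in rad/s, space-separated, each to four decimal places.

-0.6250 0.1330 0.4270 -0.8240

o_n = [-0.9261, 0.1733, 0.3377]
J₁: ẑ×o_n = [-0.1733, -0.9261, 0.0000], ω = ẑ
J2: z=[-0.4540, -0.8910, 0.0000] o=[-0.4633, 0.2361, 0.0000] → [-0.3009, 0.1533, -0.3838, -0.4540, -0.8910, 0.0000]
J3: z=[-0.7208, 0.3673, 0.5878] o=[-0.1805, -0.2447, 0.6472] → [-0.3594, -0.6614, -0.0275, -0.7208, 0.3673, 0.5878]
J4: z=[0.0353, 0.8664, -0.4981] o=[-1.0333, -0.2801, 0.5252] → [0.0633, -0.0468, -0.0768, 0.0353, 0.8664, -0.4981]
q̇ = J⁺·V = [-0.6250, 0.1330, 0.4270, -0.8240]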